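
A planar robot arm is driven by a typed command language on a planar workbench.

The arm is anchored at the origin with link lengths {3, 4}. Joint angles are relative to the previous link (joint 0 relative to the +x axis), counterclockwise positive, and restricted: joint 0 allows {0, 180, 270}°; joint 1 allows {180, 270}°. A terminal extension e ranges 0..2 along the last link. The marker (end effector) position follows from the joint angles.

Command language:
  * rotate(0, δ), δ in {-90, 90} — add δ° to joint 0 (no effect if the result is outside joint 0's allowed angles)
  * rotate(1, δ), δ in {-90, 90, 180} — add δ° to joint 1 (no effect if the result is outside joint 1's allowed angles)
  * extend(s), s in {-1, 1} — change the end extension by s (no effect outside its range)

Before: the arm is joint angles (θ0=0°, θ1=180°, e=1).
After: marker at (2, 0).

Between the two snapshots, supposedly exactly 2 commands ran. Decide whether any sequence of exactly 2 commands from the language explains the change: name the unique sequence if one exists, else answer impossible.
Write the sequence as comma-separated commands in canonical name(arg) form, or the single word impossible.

begin: joint angles (θ0=0°, θ1=180°, e=1)
[1] after rotate(0, -90): joint angles (θ0=270°, θ1=180°, e=1)
[2] after rotate(0, -90): joint angles (θ0=180°, θ1=180°, e=1)
all 49 alternatives checked — unique.

rotate(0, -90), rotate(0, -90)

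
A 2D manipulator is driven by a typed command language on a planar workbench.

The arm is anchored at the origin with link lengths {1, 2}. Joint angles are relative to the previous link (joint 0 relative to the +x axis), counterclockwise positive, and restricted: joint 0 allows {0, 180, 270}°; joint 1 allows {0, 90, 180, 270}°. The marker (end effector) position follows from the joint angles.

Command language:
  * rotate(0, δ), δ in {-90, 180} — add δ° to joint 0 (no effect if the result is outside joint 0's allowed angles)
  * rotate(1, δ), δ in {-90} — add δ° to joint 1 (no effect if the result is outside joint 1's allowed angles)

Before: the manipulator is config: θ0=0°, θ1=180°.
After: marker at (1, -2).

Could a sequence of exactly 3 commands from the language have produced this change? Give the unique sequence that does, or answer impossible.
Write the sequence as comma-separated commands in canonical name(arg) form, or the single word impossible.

start: config: θ0=0°, θ1=180°
t=1 rotate(1, -90) ⇒ config: θ0=0°, θ1=90°
t=2 rotate(1, -90) ⇒ config: θ0=0°, θ1=0°
t=3 rotate(1, -90) ⇒ config: θ0=0°, θ1=270°
no rival 3-sequence matches.

rotate(1, -90), rotate(1, -90), rotate(1, -90)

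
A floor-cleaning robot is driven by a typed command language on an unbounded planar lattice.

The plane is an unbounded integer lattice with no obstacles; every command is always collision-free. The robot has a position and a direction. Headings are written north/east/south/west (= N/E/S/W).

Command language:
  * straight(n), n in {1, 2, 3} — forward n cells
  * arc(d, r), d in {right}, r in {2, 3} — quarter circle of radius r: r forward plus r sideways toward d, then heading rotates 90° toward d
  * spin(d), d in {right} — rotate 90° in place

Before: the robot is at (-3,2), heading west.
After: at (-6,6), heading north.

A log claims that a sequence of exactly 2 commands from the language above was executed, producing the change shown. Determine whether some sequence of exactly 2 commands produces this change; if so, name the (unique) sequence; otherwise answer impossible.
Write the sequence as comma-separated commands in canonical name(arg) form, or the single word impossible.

arc(right, 3), straight(1)

key: order matters: swapping arc(right, 3) and straight(1) lands elsewhere
start: at (-3,2), heading west
t=1 arc(right, 3) ⇒ at (-6,5), heading north
t=2 straight(1) ⇒ at (-6,6), heading north
no rival 2-sequence matches.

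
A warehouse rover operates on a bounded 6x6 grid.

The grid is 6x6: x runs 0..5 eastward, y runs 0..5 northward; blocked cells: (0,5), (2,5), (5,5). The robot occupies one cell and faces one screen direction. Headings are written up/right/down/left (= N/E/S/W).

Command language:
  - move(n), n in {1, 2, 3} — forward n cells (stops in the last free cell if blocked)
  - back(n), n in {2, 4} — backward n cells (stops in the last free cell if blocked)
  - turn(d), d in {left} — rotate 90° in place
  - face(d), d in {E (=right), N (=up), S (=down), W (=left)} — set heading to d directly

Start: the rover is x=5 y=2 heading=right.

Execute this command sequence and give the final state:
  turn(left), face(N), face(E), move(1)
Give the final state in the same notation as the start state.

x=5 y=2 heading=right

begin: x=5 y=2 heading=right
1. turn(left) → x=5 y=2 heading=up
2. face(N) → x=5 y=2 heading=up
3. face(E) → x=5 y=2 heading=right
4. move(1) → x=5 y=2 heading=right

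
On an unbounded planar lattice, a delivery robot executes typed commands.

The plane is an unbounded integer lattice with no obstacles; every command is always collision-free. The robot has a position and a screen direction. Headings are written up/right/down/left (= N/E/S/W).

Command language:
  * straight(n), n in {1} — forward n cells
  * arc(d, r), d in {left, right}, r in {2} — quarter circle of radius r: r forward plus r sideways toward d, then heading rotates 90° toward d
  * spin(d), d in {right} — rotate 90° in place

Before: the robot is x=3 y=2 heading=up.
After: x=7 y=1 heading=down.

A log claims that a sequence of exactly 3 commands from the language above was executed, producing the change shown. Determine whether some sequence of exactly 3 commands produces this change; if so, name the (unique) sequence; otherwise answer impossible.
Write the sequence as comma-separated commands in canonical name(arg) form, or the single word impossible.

arc(right, 2), arc(right, 2), straight(1)

key: order matters: swapping arc(right, 2) and straight(1) lands elsewhere
start: x=3 y=2 heading=up
step 1 (arc(right, 2)): x=5 y=4 heading=right
step 2 (arc(right, 2)): x=7 y=2 heading=down
step 3 (straight(1)): x=7 y=1 heading=down
uniquely the one of 64 3-step routes that fits.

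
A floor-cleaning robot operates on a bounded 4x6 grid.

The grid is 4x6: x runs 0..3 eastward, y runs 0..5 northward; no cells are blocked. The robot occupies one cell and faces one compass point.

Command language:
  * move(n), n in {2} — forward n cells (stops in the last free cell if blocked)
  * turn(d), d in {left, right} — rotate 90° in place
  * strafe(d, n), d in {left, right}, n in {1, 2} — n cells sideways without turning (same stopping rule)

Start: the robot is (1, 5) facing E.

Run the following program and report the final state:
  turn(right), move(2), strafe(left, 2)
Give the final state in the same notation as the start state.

initial: (1, 5) facing E
[1] after turn(right): (1, 5) facing S
[2] after move(2): (1, 3) facing S
[3] after strafe(left, 2): (3, 3) facing S

(3, 3) facing S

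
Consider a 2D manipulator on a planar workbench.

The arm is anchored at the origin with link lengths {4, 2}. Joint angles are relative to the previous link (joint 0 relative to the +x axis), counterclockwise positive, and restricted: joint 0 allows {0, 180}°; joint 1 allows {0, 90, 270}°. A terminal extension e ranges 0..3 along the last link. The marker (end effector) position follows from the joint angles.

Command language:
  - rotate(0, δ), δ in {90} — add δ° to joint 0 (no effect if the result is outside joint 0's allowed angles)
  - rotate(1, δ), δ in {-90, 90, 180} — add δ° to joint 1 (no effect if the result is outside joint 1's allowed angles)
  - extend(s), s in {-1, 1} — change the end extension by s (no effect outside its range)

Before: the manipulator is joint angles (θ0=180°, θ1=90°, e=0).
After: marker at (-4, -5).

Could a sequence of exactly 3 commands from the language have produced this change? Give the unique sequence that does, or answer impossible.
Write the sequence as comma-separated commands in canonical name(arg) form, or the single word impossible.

initial: joint angles (θ0=180°, θ1=90°, e=0)
t=1 extend(1) ⇒ joint angles (θ0=180°, θ1=90°, e=1)
t=2 extend(1) ⇒ joint angles (θ0=180°, θ1=90°, e=2)
t=3 extend(1) ⇒ joint angles (θ0=180°, θ1=90°, e=3)
no other 3-command option fits: unique.

extend(1), extend(1), extend(1)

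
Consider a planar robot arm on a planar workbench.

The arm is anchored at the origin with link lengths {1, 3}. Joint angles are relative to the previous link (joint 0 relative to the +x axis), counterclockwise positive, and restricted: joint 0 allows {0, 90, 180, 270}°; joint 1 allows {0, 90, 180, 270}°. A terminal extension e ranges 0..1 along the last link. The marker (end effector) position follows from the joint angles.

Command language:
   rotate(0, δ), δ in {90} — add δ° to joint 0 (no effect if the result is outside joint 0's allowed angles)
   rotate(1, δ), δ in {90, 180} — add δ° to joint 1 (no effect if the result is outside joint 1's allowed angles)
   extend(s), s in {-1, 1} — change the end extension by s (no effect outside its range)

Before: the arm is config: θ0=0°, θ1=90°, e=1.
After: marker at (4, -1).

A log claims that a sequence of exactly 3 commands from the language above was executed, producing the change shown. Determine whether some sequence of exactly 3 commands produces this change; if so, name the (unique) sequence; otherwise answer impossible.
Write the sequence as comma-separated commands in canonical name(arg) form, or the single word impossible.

rotate(0, 90), rotate(0, 90), rotate(0, 90)

begin: config: θ0=0°, θ1=90°, e=1
[1] after rotate(0, 90): config: θ0=90°, θ1=90°, e=1
[2] after rotate(0, 90): config: θ0=180°, θ1=90°, e=1
[3] after rotate(0, 90): config: θ0=270°, θ1=90°, e=1
no other 3-command option fits: unique.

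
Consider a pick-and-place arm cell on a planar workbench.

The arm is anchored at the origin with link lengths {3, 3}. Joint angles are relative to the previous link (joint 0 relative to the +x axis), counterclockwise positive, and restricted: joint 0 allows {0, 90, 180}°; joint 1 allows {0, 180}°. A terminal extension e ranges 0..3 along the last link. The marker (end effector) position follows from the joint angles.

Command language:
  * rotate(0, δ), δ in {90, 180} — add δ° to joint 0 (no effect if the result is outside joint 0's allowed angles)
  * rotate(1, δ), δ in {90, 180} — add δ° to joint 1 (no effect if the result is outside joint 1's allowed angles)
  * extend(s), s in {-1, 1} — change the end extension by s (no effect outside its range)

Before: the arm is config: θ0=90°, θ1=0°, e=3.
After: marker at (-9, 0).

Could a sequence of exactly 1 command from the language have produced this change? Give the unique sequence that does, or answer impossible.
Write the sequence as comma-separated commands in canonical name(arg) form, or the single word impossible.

initial: config: θ0=90°, θ1=0°, e=3
step 1 (rotate(0, 90)): config: θ0=180°, θ1=0°, e=3
no other 1-command option fits: unique.

rotate(0, 90)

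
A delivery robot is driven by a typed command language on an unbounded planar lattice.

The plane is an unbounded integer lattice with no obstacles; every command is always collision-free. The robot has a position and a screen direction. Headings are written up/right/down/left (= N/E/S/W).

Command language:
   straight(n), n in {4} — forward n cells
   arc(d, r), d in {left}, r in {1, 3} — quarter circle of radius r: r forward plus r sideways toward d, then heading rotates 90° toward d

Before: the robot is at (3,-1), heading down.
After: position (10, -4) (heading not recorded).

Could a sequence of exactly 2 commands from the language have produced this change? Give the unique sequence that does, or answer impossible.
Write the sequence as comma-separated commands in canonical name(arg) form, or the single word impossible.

key: order matters: swapping arc(left, 3) and straight(4) lands elsewhere
begin: at (3,-1), heading down
1. arc(left, 3) → at (6,-4), heading right
2. straight(4) → at (10,-4), heading right
all 9 alternatives checked — unique.

arc(left, 3), straight(4)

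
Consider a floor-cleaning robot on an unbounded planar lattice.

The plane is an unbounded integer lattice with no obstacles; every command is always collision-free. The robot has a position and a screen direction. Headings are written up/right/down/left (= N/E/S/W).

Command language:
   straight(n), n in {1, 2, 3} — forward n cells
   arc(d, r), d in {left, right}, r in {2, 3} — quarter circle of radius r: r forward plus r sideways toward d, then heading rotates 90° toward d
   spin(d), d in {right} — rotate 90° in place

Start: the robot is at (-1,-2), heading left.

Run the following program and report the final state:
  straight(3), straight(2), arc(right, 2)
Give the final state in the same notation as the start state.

at (-8,0), heading up

initial: at (-1,-2), heading left
1. straight(3) → at (-4,-2), heading left
2. straight(2) → at (-6,-2), heading left
3. arc(right, 2) → at (-8,0), heading up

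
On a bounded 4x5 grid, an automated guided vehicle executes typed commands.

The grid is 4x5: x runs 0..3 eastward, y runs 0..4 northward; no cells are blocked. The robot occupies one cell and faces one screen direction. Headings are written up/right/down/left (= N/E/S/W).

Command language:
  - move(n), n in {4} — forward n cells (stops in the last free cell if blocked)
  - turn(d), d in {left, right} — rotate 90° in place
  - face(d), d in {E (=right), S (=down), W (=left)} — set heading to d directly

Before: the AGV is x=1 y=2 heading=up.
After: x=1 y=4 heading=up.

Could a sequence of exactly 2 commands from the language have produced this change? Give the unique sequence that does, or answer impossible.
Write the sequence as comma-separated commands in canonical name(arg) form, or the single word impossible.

move(4), move(4)

key: still facing N at the end — nothing in the sequence rotates
t0: x=1 y=2 heading=up
1. move(4) → x=1 y=4 heading=up
2. move(4) → x=1 y=4 heading=up
no other 2-command option fits: unique.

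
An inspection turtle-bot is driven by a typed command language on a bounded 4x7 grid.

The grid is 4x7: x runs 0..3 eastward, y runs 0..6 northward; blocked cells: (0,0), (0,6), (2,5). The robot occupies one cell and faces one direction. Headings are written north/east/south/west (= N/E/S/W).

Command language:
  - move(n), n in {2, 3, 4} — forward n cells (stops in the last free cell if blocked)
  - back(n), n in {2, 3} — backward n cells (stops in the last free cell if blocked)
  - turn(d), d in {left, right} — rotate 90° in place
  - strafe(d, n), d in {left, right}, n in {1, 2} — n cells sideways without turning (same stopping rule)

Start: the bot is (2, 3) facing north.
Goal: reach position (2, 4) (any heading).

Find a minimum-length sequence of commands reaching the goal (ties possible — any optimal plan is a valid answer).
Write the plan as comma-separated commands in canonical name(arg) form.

initial: (2, 3) facing north
step 1 (move(3)): (2, 4) facing north
no 0-step plan works, so 1 is optimal.

move(3)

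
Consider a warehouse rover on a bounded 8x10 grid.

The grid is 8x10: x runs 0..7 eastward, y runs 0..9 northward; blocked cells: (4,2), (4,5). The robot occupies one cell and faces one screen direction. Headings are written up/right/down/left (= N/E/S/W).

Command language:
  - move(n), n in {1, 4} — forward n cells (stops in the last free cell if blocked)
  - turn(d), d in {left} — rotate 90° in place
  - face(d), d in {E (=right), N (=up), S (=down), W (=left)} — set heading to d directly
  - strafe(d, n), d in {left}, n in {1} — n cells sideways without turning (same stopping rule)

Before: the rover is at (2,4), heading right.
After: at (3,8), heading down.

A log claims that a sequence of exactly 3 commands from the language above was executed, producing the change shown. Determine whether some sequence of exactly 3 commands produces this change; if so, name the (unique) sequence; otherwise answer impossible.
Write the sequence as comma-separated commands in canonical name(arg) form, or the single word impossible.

all 512 sequences checked — none match.

impossible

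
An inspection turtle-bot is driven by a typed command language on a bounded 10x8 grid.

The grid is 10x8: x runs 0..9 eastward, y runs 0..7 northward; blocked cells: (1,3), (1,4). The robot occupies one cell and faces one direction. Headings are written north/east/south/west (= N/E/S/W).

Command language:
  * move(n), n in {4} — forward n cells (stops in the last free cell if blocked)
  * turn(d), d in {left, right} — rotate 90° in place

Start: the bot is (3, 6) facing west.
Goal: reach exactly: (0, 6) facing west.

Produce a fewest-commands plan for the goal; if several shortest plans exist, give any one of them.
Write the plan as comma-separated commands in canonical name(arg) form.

initial: (3, 6) facing west
t=1 move(4) ⇒ (0, 6) facing west
nothing shorter than 1 reaches the goal.

move(4)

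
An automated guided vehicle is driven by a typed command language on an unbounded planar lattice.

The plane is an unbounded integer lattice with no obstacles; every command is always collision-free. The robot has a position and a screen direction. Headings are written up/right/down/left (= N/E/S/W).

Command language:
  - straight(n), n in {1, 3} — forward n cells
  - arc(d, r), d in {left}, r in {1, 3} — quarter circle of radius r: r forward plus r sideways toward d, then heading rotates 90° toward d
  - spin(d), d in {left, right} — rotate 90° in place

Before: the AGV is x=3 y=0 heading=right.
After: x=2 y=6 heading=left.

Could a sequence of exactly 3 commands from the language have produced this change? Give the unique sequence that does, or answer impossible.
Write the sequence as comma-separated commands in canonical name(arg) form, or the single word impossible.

arc(left, 3), arc(left, 3), straight(1)

key: position moved to (2,6) AND the heading swung to W — translation plus rotation needed
begin: x=3 y=0 heading=right
1. arc(left, 3) → x=6 y=3 heading=up
2. arc(left, 3) → x=3 y=6 heading=left
3. straight(1) → x=2 y=6 heading=left
no rival 3-sequence matches.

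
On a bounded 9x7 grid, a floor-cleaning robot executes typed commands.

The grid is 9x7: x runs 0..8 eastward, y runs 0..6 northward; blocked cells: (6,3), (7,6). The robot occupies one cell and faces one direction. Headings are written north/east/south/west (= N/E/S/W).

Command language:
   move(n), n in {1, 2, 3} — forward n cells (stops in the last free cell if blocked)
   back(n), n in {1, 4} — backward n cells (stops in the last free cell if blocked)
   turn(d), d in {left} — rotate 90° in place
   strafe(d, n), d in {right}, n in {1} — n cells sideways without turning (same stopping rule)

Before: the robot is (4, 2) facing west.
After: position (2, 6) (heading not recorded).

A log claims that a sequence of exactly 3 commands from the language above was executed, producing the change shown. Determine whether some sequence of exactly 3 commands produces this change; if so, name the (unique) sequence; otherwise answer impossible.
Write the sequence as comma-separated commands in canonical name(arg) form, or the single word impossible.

key: order matters: swapping move(2) and back(4) lands elsewhere
from: (4, 2) facing west
[1] after move(2): (2, 2) facing west
[2] after turn(left): (2, 2) facing south
[3] after back(4): (2, 6) facing south
uniquely the one of 343 3-step routes that fits.

move(2), turn(left), back(4)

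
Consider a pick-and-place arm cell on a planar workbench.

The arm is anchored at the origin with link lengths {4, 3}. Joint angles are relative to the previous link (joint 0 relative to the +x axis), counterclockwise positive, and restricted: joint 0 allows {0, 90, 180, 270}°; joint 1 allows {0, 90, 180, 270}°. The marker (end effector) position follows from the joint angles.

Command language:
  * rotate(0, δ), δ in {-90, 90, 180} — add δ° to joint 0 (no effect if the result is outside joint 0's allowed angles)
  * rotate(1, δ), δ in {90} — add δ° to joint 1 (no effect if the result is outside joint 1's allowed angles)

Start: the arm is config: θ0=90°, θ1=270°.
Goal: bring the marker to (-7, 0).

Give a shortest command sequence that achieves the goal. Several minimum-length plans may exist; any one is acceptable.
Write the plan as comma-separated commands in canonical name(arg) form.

rotate(1, 90), rotate(0, 90)

begin: config: θ0=90°, θ1=270°
step 1 (rotate(1, 90)): config: θ0=90°, θ1=0°
step 2 (rotate(0, 90)): config: θ0=180°, θ1=0°
nothing shorter than 2 reaches the goal.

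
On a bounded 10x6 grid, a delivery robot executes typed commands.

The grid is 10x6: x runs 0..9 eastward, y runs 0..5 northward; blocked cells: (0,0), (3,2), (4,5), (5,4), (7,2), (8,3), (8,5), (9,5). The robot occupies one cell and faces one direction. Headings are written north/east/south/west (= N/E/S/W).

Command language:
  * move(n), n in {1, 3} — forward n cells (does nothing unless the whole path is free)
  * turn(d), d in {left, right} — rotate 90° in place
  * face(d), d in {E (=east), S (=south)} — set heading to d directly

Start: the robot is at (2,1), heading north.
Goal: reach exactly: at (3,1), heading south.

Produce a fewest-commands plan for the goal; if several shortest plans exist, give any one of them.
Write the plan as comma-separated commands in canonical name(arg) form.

t0: at (2,1), heading north
t=1 turn(right) ⇒ at (2,1), heading east
t=2 move(1) ⇒ at (3,1), heading east
t=3 turn(right) ⇒ at (3,1), heading south
nothing shorter than 3 reaches the goal.

turn(right), move(1), turn(right)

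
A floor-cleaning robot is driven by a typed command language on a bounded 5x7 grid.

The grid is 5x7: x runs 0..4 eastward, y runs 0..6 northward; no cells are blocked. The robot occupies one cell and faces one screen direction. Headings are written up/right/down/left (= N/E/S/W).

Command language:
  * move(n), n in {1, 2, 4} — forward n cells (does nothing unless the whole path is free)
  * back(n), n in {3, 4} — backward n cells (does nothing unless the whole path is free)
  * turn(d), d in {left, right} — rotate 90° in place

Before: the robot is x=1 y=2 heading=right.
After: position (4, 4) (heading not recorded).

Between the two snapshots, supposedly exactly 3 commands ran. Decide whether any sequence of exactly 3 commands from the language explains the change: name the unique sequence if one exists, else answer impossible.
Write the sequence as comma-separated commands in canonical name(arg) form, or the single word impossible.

no 3-step route produces this change.

impossible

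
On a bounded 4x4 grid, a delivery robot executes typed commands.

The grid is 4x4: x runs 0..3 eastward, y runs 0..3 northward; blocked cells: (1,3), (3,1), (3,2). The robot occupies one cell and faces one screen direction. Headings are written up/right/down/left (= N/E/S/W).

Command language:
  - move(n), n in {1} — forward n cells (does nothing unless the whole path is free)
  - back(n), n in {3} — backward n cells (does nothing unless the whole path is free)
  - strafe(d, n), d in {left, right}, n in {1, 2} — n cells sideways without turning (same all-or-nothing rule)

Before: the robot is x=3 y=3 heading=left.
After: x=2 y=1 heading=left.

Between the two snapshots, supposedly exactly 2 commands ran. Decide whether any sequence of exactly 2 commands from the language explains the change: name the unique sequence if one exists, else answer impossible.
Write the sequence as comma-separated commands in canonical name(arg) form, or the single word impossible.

key: still facing W at the end — nothing in the sequence rotates
begin: x=3 y=3 heading=left
step 1 (move(1)): x=2 y=3 heading=left
step 2 (strafe(left, 2)): x=2 y=1 heading=left
no rival 2-sequence matches.

move(1), strafe(left, 2)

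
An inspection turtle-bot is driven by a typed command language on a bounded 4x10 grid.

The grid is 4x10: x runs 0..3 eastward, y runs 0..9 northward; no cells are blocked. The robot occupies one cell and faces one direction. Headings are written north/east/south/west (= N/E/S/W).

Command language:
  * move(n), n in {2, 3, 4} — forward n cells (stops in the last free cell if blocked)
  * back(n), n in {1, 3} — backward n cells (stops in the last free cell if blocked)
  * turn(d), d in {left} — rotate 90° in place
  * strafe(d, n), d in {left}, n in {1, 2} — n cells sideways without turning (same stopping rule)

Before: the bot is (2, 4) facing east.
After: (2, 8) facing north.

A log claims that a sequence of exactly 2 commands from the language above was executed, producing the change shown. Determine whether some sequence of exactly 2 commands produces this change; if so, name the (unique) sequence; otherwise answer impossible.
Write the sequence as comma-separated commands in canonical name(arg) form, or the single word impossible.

turn(left), move(4)

key: order matters: swapping turn(left) and move(4) lands elsewhere
begin: (2, 4) facing east
[1] after turn(left): (2, 4) facing north
[2] after move(4): (2, 8) facing north
all 64 alternatives checked — unique.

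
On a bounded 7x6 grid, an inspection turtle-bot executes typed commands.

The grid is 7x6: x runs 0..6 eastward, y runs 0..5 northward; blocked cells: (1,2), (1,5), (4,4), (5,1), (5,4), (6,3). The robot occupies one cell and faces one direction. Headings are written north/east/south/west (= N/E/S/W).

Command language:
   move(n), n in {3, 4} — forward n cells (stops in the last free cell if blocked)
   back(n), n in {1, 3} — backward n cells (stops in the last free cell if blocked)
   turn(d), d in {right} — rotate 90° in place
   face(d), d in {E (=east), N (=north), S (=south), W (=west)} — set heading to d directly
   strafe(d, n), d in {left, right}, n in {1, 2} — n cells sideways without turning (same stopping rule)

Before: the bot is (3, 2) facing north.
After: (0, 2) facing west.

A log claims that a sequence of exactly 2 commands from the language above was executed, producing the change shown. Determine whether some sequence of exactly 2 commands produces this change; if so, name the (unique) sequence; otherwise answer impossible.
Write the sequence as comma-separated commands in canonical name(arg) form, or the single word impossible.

impossible

no 2-step route produces this change.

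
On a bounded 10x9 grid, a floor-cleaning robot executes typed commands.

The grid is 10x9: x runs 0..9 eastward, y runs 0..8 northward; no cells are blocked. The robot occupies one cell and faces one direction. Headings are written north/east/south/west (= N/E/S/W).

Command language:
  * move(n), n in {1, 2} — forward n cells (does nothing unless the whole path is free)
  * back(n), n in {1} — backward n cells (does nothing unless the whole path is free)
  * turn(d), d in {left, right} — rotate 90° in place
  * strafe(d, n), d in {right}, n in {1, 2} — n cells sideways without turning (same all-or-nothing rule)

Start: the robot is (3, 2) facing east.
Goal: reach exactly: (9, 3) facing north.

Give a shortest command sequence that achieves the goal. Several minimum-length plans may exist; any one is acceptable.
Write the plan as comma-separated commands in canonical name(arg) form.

begin: (3, 2) facing east
[1] after move(2): (5, 2) facing east
[2] after move(2): (7, 2) facing east
[3] after move(2): (9, 2) facing east
[4] after turn(left): (9, 2) facing north
[5] after move(1): (9, 3) facing north
no 4-step plan works, so 5 is optimal.

move(2), move(2), move(2), turn(left), move(1)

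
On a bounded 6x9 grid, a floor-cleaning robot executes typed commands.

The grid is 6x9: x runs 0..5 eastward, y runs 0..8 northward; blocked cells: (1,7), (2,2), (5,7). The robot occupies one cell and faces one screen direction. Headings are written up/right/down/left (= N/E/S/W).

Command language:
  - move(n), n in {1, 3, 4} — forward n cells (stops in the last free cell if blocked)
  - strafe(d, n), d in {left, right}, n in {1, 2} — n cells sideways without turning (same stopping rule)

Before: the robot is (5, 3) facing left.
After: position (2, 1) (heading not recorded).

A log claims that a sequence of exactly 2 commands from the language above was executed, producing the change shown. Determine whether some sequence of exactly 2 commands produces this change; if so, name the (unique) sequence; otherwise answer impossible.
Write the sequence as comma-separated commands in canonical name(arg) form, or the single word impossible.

strafe(left, 2), move(3)

key: running move(3) before strafe(left, 2) would end elsewhere — order is forced
start: (5, 3) facing left
[1] after strafe(left, 2): (5, 1) facing left
[2] after move(3): (2, 1) facing left
all 49 alternatives checked — unique.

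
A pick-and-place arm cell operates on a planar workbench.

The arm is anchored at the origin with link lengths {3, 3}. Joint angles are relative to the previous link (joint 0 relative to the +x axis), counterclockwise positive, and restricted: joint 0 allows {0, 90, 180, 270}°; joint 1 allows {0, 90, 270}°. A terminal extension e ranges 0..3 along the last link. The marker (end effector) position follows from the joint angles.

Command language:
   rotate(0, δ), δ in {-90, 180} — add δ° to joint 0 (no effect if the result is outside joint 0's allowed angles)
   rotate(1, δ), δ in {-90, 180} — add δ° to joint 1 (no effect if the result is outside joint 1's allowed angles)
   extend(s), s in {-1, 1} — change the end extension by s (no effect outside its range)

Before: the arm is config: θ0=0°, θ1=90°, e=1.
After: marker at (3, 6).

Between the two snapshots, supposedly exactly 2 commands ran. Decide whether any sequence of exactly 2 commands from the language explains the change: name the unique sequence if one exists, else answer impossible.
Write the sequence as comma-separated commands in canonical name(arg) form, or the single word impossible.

t0: config: θ0=0°, θ1=90°, e=1
step 1 (extend(1)): config: θ0=0°, θ1=90°, e=2
step 2 (extend(1)): config: θ0=0°, θ1=90°, e=3
no other 2-command option fits: unique.

extend(1), extend(1)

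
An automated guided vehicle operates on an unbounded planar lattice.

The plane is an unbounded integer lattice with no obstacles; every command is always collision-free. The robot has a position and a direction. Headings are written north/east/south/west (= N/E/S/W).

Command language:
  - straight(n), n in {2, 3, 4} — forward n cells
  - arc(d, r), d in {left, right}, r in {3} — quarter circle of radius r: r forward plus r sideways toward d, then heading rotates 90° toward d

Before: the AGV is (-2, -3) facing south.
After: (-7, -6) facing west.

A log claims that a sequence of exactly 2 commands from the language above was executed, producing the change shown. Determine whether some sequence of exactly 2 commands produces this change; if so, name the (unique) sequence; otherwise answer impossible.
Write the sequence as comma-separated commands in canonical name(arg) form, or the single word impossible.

arc(right, 3), straight(2)

key: running straight(2) before arc(right, 3) would end elsewhere — order is forced
begin: (-2, -3) facing south
t=1 arc(right, 3) ⇒ (-5, -6) facing west
t=2 straight(2) ⇒ (-7, -6) facing west
uniquely the one of 25 2-step routes that fits.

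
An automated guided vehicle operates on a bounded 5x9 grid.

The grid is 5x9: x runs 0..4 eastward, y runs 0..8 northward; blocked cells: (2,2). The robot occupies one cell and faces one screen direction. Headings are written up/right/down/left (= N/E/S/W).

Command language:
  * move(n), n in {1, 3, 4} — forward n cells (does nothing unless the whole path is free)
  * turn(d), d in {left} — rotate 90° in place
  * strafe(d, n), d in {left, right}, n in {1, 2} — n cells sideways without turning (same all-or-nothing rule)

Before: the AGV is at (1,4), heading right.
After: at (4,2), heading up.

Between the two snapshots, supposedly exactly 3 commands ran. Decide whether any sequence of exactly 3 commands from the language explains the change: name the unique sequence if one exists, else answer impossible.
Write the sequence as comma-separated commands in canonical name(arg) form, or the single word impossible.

move(3), strafe(right, 2), turn(left)

key: running turn(left) before move(3) would end elsewhere — order is forced
t0: at (1,4), heading right
t=1 move(3) ⇒ at (4,4), heading right
t=2 strafe(right, 2) ⇒ at (4,2), heading right
t=3 turn(left) ⇒ at (4,2), heading up
no rival 3-sequence matches.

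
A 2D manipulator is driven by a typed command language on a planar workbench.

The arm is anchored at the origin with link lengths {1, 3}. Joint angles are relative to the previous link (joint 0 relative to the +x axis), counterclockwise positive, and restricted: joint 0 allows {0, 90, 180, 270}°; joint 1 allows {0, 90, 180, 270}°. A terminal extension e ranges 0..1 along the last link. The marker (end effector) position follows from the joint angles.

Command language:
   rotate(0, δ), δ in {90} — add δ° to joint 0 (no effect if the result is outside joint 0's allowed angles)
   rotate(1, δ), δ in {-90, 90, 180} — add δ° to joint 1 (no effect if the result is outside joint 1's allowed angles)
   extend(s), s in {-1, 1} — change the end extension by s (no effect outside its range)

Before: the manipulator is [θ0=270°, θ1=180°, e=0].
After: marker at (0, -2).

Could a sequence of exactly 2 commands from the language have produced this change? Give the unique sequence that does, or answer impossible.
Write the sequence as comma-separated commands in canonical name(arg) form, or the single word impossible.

t0: [θ0=270°, θ1=180°, e=0]
t=1 rotate(0, 90) ⇒ [θ0=0°, θ1=180°, e=0]
t=2 rotate(0, 90) ⇒ [θ0=90°, θ1=180°, e=0]
no other 2-command option fits: unique.

rotate(0, 90), rotate(0, 90)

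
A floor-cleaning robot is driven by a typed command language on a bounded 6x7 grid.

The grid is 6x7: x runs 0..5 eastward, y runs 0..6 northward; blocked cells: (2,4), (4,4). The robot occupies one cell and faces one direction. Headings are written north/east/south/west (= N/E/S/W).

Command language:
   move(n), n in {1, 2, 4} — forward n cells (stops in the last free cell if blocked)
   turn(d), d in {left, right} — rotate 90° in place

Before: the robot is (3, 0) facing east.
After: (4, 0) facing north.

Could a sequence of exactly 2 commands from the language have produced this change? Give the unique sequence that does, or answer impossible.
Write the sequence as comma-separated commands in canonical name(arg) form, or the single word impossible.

key: cell and facing (now N) both changed — the 2 commands mix motion and turning
start: (3, 0) facing east
[1] after move(1): (4, 0) facing east
[2] after turn(left): (4, 0) facing north
uniquely the one of 25 2-step routes that fits.

move(1), turn(left)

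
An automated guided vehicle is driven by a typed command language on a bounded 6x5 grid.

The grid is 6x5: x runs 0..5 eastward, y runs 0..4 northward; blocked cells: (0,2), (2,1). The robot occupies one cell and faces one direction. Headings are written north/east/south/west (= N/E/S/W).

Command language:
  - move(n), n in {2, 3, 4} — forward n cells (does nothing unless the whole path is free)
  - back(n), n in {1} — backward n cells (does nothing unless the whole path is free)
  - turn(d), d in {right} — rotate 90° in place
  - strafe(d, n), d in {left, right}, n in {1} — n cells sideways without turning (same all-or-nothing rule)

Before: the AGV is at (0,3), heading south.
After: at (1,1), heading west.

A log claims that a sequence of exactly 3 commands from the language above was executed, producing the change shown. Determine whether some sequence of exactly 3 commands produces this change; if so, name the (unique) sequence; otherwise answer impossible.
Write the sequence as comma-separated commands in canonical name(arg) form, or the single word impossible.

strafe(left, 1), move(2), turn(right)

key: cell and facing (now W) both changed — the 3 commands mix motion and turning
from: at (0,3), heading south
step 1 (strafe(left, 1)): at (1,3), heading south
step 2 (move(2)): at (1,1), heading south
step 3 (turn(right)): at (1,1), heading west
no rival 3-sequence matches.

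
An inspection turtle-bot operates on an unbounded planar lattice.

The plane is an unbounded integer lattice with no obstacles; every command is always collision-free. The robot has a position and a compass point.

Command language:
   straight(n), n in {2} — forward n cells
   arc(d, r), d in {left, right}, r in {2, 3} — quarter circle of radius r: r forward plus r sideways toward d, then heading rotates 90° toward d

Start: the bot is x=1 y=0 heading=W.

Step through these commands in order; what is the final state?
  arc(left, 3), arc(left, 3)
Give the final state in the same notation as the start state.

x=1 y=-6 heading=E

initial: x=1 y=0 heading=W
step 1 (arc(left, 3)): x=-2 y=-3 heading=S
step 2 (arc(left, 3)): x=1 y=-6 heading=E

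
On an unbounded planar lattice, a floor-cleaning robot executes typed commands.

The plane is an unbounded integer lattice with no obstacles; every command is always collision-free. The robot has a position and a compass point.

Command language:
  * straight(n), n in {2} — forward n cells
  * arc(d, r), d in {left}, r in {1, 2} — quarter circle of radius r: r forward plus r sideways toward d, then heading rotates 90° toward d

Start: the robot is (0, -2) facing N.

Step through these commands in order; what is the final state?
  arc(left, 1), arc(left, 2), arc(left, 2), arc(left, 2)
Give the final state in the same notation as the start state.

begin: (0, -2) facing N
t=1 arc(left, 1) ⇒ (-1, -1) facing W
t=2 arc(left, 2) ⇒ (-3, -3) facing S
t=3 arc(left, 2) ⇒ (-1, -5) facing E
t=4 arc(left, 2) ⇒ (1, -3) facing N

(1, -3) facing N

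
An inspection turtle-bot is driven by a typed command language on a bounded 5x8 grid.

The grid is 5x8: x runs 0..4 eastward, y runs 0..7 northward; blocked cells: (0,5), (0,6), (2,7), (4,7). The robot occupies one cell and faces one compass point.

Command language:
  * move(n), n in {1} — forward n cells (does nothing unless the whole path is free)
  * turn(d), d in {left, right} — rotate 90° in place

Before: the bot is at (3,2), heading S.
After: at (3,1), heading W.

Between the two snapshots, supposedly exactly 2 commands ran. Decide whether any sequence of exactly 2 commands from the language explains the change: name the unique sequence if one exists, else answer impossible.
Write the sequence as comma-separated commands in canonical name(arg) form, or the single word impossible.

move(1), turn(right)

key: order matters: swapping move(1) and turn(right) lands elsewhere
from: at (3,2), heading S
1. move(1) → at (3,1), heading S
2. turn(right) → at (3,1), heading W
no rival 2-sequence matches.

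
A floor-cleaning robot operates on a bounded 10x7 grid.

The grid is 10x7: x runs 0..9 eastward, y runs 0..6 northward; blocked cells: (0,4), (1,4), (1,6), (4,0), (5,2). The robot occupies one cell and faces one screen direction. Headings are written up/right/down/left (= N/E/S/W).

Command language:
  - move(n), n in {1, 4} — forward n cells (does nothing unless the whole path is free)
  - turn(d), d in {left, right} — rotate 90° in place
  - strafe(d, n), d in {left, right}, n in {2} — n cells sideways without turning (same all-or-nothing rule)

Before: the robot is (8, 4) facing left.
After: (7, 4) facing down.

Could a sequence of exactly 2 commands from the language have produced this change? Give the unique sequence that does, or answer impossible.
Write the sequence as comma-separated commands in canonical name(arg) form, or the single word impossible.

key: running turn(left) before move(1) would end elsewhere — order is forced
begin: (8, 4) facing left
[1] after move(1): (7, 4) facing left
[2] after turn(left): (7, 4) facing down
no other 2-command option fits: unique.

move(1), turn(left)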